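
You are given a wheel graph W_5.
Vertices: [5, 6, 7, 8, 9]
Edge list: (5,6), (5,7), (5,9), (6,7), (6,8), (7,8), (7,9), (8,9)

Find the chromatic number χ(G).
Clique number ω(G) = 3 (lower bound: χ ≥ ω).
The clique on [7, 8, 9] has size 3, forcing χ ≥ 3, and the coloring below uses 3 colors, so χ(G) = 3.
A valid 3-coloring: color 1: [7]; color 2: [5, 8]; color 3: [6, 9].

χ(G) = 3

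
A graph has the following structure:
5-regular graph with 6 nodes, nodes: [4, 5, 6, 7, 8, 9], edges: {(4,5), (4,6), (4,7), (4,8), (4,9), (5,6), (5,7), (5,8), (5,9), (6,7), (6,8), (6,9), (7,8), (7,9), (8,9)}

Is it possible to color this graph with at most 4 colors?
The clique on vertices [4, 5, 6, 7, 8, 9] has size 6 > 4, so it alone needs 6 colors.

No, G is not 4-colorable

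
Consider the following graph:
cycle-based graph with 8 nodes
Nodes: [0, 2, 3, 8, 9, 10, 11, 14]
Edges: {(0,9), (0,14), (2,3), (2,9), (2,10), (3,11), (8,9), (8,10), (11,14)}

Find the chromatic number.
χ(G) = 2

Clique number ω(G) = 2 (lower bound: χ ≥ ω).
The graph is bipartite (no odd cycle), so 2 colors suffice: χ(G) = 2.
A valid 2-coloring: color 1: [3, 9, 10, 14]; color 2: [0, 2, 8, 11].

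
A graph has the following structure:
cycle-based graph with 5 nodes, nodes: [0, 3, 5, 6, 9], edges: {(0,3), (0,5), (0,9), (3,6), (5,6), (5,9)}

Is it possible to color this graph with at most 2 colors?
No, G is not 2-colorable

The clique on vertices [0, 5, 9] has size 3 > 2, so it alone needs 3 colors.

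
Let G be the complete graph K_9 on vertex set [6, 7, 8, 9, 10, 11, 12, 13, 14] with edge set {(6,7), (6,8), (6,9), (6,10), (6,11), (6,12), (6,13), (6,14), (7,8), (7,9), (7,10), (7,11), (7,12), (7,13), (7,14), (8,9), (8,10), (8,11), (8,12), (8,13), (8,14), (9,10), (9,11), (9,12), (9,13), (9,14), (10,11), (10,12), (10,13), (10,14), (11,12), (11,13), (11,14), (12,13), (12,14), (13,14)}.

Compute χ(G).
Clique number ω(G) = 9 (lower bound: χ ≥ ω).
The clique on [6, 7, 8, 9, 10, 11, 12, 13, 14] has size 9, forcing χ ≥ 9, and the coloring below uses 9 colors, so χ(G) = 9.
A valid 9-coloring: color 1: [14]; color 2: [6]; color 3: [7]; color 4: [8]; color 5: [10]; color 6: [13]; color 7: [11]; color 8: [12]; color 9: [9].

χ(G) = 9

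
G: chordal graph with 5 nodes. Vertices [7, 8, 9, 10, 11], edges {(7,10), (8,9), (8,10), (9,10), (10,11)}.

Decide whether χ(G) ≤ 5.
A valid 5-coloring: color 1: [10]; color 2: [7, 8, 11]; color 3: [9].
(χ(G) = 3 ≤ 5.)

Yes, G is 5-colorable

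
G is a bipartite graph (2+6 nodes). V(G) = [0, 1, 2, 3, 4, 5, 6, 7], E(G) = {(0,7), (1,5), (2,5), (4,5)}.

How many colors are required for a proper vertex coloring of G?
χ(G) = 2

Clique number ω(G) = 2 (lower bound: χ ≥ ω).
The graph is bipartite (no odd cycle), so 2 colors suffice: χ(G) = 2.
A valid 2-coloring: color 1: [0, 3, 5, 6]; color 2: [1, 2, 4, 7].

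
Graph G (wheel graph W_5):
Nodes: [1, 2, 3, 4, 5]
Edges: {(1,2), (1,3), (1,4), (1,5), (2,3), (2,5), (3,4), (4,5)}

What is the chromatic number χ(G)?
Clique number ω(G) = 3 (lower bound: χ ≥ ω).
The clique on [1, 2, 3] has size 3, forcing χ ≥ 3, and the coloring below uses 3 colors, so χ(G) = 3.
A valid 3-coloring: color 1: [1]; color 2: [2, 4]; color 3: [3, 5].

χ(G) = 3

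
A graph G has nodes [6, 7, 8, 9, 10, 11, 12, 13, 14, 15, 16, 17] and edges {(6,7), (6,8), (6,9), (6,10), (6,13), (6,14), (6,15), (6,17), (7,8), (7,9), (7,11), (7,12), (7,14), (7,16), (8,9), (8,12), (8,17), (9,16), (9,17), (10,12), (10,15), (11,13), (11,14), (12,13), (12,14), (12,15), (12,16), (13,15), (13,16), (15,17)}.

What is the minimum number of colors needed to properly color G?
Clique number ω(G) = 4 (lower bound: χ ≥ ω).
The clique on [6, 7, 8, 9] has size 4, forcing χ ≥ 4, and the coloring below uses 4 colors, so χ(G) = 4.
A valid 4-coloring: color 1: [6, 11, 12]; color 2: [7, 10, 13, 17]; color 3: [8, 14, 15, 16]; color 4: [9].

χ(G) = 4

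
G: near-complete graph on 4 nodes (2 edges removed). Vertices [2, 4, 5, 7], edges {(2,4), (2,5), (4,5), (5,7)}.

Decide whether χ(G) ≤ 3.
Yes, G is 3-colorable

A valid 3-coloring: color 1: [5]; color 2: [2, 7]; color 3: [4].
(χ(G) = 3 ≤ 3.)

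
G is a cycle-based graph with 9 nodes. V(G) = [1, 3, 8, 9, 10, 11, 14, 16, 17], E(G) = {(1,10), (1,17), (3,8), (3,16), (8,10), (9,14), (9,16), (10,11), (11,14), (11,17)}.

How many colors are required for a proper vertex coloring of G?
Clique number ω(G) = 2 (lower bound: χ ≥ ω).
Odd cycle [14, 9, 16, 3, 8, 10, 11] needs 3 colors (χ ≥ 3).
The coloring below uses 3 colors, so χ(G) = 3.
A valid 3-coloring: color 1: [1, 3, 9, 11]; color 2: [10, 14, 16, 17]; color 3: [8].

χ(G) = 3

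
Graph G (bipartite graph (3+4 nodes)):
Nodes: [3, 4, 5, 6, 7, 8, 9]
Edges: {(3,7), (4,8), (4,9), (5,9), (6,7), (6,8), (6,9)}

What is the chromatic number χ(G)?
χ(G) = 2

Clique number ω(G) = 2 (lower bound: χ ≥ ω).
The graph is bipartite (no odd cycle), so 2 colors suffice: χ(G) = 2.
A valid 2-coloring: color 1: [7, 8, 9]; color 2: [3, 4, 5, 6].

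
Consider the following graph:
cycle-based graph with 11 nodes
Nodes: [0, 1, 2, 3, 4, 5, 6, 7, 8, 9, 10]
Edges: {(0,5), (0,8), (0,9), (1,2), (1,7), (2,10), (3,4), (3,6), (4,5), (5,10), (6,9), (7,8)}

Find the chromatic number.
χ(G) = 3

Clique number ω(G) = 2 (lower bound: χ ≥ ω).
Odd cycle [1, 7, 8, 0, 5, 10, 2] needs 3 colors (χ ≥ 3).
The coloring below uses 3 colors, so χ(G) = 3.
A valid 3-coloring: color 1: [0, 1, 4, 6, 10]; color 2: [2, 3, 5, 7, 9]; color 3: [8].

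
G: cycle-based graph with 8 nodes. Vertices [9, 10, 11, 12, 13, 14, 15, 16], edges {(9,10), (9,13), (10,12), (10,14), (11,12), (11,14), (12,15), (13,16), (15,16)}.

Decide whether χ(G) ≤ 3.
Yes, G is 3-colorable

A valid 3-coloring: color 1: [9, 12, 14, 16]; color 2: [10, 11, 13, 15].
(χ(G) = 2 ≤ 3.)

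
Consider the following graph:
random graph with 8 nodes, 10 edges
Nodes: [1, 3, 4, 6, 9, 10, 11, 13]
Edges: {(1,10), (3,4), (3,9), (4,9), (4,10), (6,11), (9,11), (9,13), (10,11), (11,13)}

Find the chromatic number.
Clique number ω(G) = 3 (lower bound: χ ≥ ω).
The clique on [3, 4, 9] has size 3, forcing χ ≥ 3, and the coloring below uses 3 colors, so χ(G) = 3.
A valid 3-coloring: color 1: [6, 9, 10]; color 2: [1, 4, 11]; color 3: [3, 13].

χ(G) = 3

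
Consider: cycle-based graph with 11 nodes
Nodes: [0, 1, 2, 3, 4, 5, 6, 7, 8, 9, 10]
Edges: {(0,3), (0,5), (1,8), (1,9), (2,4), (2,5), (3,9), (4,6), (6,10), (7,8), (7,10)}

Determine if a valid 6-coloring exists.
A valid 6-coloring: color 1: [0, 4, 8, 9, 10]; color 2: [1, 3, 5, 6, 7]; color 3: [2].
(χ(G) = 3 ≤ 6.)

Yes, G is 6-colorable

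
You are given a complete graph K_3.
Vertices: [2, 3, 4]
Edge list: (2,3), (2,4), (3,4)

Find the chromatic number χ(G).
χ(G) = 3

Clique number ω(G) = 3 (lower bound: χ ≥ ω).
The clique on [2, 3, 4] has size 3, forcing χ ≥ 3, and the coloring below uses 3 colors, so χ(G) = 3.
A valid 3-coloring: color 1: [4]; color 2: [3]; color 3: [2].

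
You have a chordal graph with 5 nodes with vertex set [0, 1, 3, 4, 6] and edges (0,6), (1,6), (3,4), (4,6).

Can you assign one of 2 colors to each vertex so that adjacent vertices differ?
Yes, G is 2-colorable

A valid 2-coloring: color 1: [3, 6]; color 2: [0, 1, 4].
(χ(G) = 2 ≤ 2.)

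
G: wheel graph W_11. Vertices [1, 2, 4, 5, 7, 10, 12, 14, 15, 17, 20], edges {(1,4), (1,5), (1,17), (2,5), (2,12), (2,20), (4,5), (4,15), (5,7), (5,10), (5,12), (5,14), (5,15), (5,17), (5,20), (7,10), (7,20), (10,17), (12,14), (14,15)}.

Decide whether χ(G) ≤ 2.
No, G is not 2-colorable

The clique on vertices [1, 5, 17] has size 3 > 2, so it alone needs 3 colors.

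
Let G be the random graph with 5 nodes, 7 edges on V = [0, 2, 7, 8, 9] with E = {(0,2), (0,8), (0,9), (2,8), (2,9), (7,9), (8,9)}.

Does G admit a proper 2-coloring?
The clique on vertices [0, 2, 8, 9] has size 4 > 2, so it alone needs 4 colors.

No, G is not 2-colorable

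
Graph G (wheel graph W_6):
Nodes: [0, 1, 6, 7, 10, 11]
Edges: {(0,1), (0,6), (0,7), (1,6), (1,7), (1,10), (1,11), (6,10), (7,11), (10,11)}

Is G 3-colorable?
No, G is not 3-colorable

Odd cycle [10, 6, 0, 7, 11] needs 3 colors (χ ≥ 3).
Vertex 1 is adjacent to every vertex of [0, 6, 7, 10, 11], which already need 3 colors among themselves, so 1 needs a new color (χ ≥ 4).
Hence χ(G) ≥ 4 > 3, so no proper 3-coloring exists.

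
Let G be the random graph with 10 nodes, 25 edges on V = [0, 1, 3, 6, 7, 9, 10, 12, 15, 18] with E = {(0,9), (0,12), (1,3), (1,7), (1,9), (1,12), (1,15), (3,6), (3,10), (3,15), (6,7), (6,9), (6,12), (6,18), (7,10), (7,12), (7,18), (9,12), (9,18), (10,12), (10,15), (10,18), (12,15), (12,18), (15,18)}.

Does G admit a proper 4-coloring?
A valid 4-coloring: color 1: [3, 12]; color 2: [0, 1, 18]; color 3: [7, 9, 15]; color 4: [6, 10].
(χ(G) = 4 ≤ 4.)

Yes, G is 4-colorable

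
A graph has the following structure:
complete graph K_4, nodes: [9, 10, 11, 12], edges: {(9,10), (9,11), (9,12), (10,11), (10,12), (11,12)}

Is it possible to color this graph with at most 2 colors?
The clique on vertices [9, 10, 11, 12] has size 4 > 2, so it alone needs 4 colors.

No, G is not 2-colorable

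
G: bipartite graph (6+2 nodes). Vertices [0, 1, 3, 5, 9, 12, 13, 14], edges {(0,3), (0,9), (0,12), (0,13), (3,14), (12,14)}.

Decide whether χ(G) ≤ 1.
No, G is not 1-colorable

Edge (0,9) forces its endpoints to differ, so 1 color is not enough.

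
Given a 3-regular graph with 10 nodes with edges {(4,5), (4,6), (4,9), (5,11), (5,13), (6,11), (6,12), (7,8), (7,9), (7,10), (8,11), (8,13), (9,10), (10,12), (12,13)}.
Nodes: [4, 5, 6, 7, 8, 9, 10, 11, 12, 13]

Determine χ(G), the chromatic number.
χ(G) = 3

Clique number ω(G) = 3 (lower bound: χ ≥ ω).
The clique on [7, 9, 10] has size 3, forcing χ ≥ 3, and the coloring below uses 3 colors, so χ(G) = 3.
A valid 3-coloring: color 1: [5, 6, 8, 9]; color 2: [4, 7, 11, 12]; color 3: [10, 13].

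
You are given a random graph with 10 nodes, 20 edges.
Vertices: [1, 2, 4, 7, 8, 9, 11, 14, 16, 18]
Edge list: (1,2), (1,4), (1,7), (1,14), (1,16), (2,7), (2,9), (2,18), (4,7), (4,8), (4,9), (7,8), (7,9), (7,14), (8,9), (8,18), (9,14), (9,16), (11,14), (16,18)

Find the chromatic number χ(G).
Clique number ω(G) = 4 (lower bound: χ ≥ ω).
The clique on [4, 7, 8, 9] has size 4, forcing χ ≥ 4, and the coloring below uses 4 colors, so χ(G) = 4.
A valid 4-coloring: color 1: [1, 9, 11, 18]; color 2: [7, 16]; color 3: [2, 8, 14]; color 4: [4].

χ(G) = 4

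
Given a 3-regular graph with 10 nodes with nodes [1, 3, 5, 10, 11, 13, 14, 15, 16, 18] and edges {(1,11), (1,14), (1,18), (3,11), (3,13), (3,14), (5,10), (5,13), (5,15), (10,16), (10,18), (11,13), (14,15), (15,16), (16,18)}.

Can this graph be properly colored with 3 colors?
Yes, G is 3-colorable

A valid 3-coloring: color 1: [13, 15, 18]; color 2: [5, 11, 14, 16]; color 3: [1, 3, 10].
(χ(G) = 3 ≤ 3.)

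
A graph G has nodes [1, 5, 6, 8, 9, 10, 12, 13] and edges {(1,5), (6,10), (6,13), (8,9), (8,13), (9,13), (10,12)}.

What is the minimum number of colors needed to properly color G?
χ(G) = 3

Clique number ω(G) = 3 (lower bound: χ ≥ ω).
The clique on [8, 9, 13] has size 3, forcing χ ≥ 3, and the coloring below uses 3 colors, so χ(G) = 3.
A valid 3-coloring: color 1: [1, 10, 13]; color 2: [5, 6, 8, 12]; color 3: [9].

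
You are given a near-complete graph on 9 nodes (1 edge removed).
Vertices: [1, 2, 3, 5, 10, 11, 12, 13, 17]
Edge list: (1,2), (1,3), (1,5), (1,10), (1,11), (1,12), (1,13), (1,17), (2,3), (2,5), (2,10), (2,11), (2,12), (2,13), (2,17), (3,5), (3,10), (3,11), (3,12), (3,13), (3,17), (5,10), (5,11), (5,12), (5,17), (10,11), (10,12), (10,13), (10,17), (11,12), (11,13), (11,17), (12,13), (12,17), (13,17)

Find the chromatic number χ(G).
Clique number ω(G) = 8 (lower bound: χ ≥ ω).
The clique on [1, 2, 3, 5, 10, 11, 12, 17] has size 8, forcing χ ≥ 8, and the coloring below uses 8 colors, so χ(G) = 8.
A valid 8-coloring: color 1: [2]; color 2: [11]; color 3: [10]; color 4: [1]; color 5: [12]; color 6: [3]; color 7: [17]; color 8: [5, 13].

χ(G) = 8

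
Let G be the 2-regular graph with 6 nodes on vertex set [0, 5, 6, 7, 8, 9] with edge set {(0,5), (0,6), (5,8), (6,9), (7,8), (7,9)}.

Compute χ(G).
χ(G) = 2

Clique number ω(G) = 2 (lower bound: χ ≥ ω).
The graph is bipartite (no odd cycle), so 2 colors suffice: χ(G) = 2.
A valid 2-coloring: color 1: [0, 8, 9]; color 2: [5, 6, 7].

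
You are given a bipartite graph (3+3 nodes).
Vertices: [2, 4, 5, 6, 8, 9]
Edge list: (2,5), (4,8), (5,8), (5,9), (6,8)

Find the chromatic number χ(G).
χ(G) = 2

Clique number ω(G) = 2 (lower bound: χ ≥ ω).
The graph is bipartite (no odd cycle), so 2 colors suffice: χ(G) = 2.
A valid 2-coloring: color 1: [2, 8, 9]; color 2: [4, 5, 6].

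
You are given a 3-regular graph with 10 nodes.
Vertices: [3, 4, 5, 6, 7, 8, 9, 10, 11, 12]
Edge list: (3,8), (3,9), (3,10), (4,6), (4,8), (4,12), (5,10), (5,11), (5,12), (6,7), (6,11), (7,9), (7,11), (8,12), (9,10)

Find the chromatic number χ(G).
χ(G) = 3

Clique number ω(G) = 3 (lower bound: χ ≥ ω).
The clique on [3, 9, 10] has size 3, forcing χ ≥ 3, and the coloring below uses 3 colors, so χ(G) = 3.
A valid 3-coloring: color 1: [4, 10, 11]; color 2: [5, 6, 8, 9]; color 3: [3, 7, 12].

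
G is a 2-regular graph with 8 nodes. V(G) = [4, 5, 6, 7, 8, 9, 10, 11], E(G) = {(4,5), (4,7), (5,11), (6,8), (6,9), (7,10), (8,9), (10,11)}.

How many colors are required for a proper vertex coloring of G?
Clique number ω(G) = 3 (lower bound: χ ≥ ω).
The clique on [6, 8, 9] has size 3, forcing χ ≥ 3, and the coloring below uses 3 colors, so χ(G) = 3.
A valid 3-coloring: color 1: [4, 8, 11]; color 2: [5, 6, 7]; color 3: [9, 10].

χ(G) = 3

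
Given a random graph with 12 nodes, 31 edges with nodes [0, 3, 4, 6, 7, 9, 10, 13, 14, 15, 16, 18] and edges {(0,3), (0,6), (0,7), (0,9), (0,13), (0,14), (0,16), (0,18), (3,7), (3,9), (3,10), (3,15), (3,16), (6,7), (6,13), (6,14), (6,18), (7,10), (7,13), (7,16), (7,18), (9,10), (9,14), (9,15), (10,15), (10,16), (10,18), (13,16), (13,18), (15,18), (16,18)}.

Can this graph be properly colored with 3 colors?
The clique on vertices [0, 7, 13, 16, 18] has size 5 > 3, so it alone needs 5 colors.

No, G is not 3-colorable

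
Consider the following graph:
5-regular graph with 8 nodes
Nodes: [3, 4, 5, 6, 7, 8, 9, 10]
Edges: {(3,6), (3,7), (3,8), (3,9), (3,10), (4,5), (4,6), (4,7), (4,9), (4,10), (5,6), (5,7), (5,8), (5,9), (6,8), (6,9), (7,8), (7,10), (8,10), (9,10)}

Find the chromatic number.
Clique number ω(G) = 4 (lower bound: χ ≥ ω).
The clique on [3, 7, 8, 10] has size 4, forcing χ ≥ 4, and the coloring below uses 4 colors, so χ(G) = 4.
A valid 4-coloring: color 1: [5, 10]; color 2: [8, 9]; color 3: [3, 4]; color 4: [6, 7].

χ(G) = 4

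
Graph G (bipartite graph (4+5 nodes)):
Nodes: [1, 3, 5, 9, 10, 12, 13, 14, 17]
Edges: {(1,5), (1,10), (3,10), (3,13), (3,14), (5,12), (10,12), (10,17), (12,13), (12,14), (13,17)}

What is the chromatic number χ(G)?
Clique number ω(G) = 2 (lower bound: χ ≥ ω).
The graph is bipartite (no odd cycle), so 2 colors suffice: χ(G) = 2.
A valid 2-coloring: color 1: [5, 9, 10, 13, 14]; color 2: [1, 3, 12, 17].

χ(G) = 2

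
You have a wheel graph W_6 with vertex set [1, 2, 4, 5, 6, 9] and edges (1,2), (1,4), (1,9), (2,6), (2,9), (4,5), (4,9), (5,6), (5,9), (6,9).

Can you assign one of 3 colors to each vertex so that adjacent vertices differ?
Odd cycle [5, 4, 1, 2, 6] needs 3 colors (χ ≥ 3).
Vertex 9 is adjacent to every vertex of [1, 2, 4, 5, 6], which already need 3 colors among themselves, so 9 needs a new color (χ ≥ 4).
Hence χ(G) ≥ 4 > 3, so no proper 3-coloring exists.

No, G is not 3-colorable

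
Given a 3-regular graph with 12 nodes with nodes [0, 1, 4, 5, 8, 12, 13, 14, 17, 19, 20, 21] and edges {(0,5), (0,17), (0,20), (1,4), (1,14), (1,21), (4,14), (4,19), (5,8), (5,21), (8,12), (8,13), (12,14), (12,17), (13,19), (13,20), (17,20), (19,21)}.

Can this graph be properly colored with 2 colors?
No, G is not 2-colorable

The clique on vertices [0, 17, 20] has size 3 > 2, so it alone needs 3 colors.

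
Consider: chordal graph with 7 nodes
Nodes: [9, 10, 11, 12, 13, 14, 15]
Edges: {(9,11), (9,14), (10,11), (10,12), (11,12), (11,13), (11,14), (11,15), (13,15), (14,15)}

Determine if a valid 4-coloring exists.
Yes, G is 4-colorable

A valid 4-coloring: color 1: [11]; color 2: [9, 12, 15]; color 3: [10, 13, 14].
(χ(G) = 3 ≤ 4.)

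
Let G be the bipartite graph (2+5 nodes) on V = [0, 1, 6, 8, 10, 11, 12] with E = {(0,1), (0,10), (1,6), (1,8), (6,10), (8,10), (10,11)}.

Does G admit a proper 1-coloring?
No, G is not 1-colorable

Edge (0,1) forces its endpoints to differ, so 1 color is not enough.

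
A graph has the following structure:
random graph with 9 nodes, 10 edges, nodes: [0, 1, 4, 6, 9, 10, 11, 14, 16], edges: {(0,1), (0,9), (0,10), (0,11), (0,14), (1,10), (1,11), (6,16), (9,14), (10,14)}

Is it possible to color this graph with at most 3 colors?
Yes, G is 3-colorable

A valid 3-coloring: color 1: [0, 4, 16]; color 2: [1, 6, 14]; color 3: [9, 10, 11].
(χ(G) = 3 ≤ 3.)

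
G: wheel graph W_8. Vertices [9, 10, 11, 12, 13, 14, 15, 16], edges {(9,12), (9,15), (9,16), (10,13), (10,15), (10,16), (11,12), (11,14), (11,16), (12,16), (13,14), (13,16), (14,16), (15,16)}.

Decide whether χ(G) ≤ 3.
No, G is not 3-colorable

Odd cycle [12, 9, 15, 10, 13, 14, 11] needs 3 colors (χ ≥ 3).
Vertex 16 is adjacent to every vertex of [9, 10, 11, 12, 13, 14, 15], which already need 3 colors among themselves, so 16 needs a new color (χ ≥ 4).
Hence χ(G) ≥ 4 > 3, so no proper 3-coloring exists.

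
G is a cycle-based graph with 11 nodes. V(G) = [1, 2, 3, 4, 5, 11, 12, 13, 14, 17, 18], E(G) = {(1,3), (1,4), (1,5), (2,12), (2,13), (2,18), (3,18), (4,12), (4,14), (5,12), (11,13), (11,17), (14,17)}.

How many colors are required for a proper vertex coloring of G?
χ(G) = 3

Clique number ω(G) = 2 (lower bound: χ ≥ ω).
Odd cycle [14, 17, 11, 13, 2, 12, 4] needs 3 colors (χ ≥ 3).
The coloring below uses 3 colors, so χ(G) = 3.
A valid 3-coloring: color 1: [1, 12, 13, 17, 18]; color 2: [2, 3, 4, 5, 11]; color 3: [14].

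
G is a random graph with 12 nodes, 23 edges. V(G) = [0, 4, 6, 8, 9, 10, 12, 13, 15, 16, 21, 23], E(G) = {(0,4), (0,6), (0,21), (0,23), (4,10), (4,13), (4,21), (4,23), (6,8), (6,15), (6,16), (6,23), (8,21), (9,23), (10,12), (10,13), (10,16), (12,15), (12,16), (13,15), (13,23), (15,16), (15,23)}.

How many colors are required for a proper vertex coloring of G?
Clique number ω(G) = 3 (lower bound: χ ≥ ω).
Odd cycle [15, 6, 0, 4, 13] needs 3 colors (χ ≥ 3).
Vertex 23 is adjacent to every vertex of [0, 4, 6, 13, 15], which already need 3 colors among themselves, so 23 needs a new color (χ ≥ 4).
The coloring below uses 4 colors, so χ(G) = 4.
A valid 4-coloring: color 1: [16, 21, 23]; color 2: [4, 8, 9, 15]; color 3: [6, 12, 13]; color 4: [0, 10].

χ(G) = 4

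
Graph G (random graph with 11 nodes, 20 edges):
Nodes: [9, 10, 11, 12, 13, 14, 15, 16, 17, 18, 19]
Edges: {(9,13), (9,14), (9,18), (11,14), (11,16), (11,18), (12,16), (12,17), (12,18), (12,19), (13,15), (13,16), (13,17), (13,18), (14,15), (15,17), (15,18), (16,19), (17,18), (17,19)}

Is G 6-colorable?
A valid 6-coloring: color 1: [10, 14, 18, 19]; color 2: [11, 12, 13]; color 3: [9, 16, 17]; color 4: [15].
(χ(G) = 4 ≤ 6.)

Yes, G is 6-colorable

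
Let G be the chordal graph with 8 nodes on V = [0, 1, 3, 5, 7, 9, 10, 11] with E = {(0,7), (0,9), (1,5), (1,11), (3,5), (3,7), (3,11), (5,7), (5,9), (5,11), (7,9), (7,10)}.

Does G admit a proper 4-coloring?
Yes, G is 4-colorable

A valid 4-coloring: color 1: [7, 11]; color 2: [0, 5, 10]; color 3: [1, 3, 9].
(χ(G) = 3 ≤ 4.)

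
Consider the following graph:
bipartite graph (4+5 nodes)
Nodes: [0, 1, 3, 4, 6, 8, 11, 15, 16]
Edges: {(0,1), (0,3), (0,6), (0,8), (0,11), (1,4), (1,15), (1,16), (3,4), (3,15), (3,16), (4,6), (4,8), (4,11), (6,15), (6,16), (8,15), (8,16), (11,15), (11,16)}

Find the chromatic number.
Clique number ω(G) = 2 (lower bound: χ ≥ ω).
The graph is bipartite (no odd cycle), so 2 colors suffice: χ(G) = 2.
A valid 2-coloring: color 1: [0, 4, 15, 16]; color 2: [1, 3, 6, 8, 11].

χ(G) = 2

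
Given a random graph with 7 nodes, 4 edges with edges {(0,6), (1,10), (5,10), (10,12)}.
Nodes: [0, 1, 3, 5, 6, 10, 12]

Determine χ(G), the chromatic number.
Clique number ω(G) = 2 (lower bound: χ ≥ ω).
The graph is bipartite (no odd cycle), so 2 colors suffice: χ(G) = 2.
A valid 2-coloring: color 1: [3, 6, 10]; color 2: [0, 1, 5, 12].

χ(G) = 2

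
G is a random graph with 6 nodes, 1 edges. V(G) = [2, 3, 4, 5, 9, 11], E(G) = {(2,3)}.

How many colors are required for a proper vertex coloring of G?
χ(G) = 2

Clique number ω(G) = 2 (lower bound: χ ≥ ω).
The graph is bipartite (no odd cycle), so 2 colors suffice: χ(G) = 2.
A valid 2-coloring: color 1: [3, 4, 5, 9, 11]; color 2: [2].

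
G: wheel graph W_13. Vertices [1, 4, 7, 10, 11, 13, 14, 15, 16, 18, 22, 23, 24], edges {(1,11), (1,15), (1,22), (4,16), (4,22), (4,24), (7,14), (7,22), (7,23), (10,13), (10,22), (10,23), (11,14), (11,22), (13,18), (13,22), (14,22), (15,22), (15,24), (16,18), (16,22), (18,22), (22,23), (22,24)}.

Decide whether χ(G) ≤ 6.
Yes, G is 6-colorable

A valid 6-coloring: color 1: [22]; color 2: [4, 7, 10, 11, 15, 18]; color 3: [1, 13, 14, 16, 23, 24].
(χ(G) = 3 ≤ 6.)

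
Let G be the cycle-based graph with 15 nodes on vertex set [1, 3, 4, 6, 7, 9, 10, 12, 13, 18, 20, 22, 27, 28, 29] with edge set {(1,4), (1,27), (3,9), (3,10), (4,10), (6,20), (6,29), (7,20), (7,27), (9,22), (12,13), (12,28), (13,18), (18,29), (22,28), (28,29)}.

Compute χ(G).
χ(G) = 3

Clique number ω(G) = 2 (lower bound: χ ≥ ω).
Odd cycle [12, 13, 18, 29, 6, 20, 7, 27, 1, 4, 10, 3, 9, 22, 28] needs 3 colors (χ ≥ 3).
The coloring below uses 3 colors, so χ(G) = 3.
A valid 3-coloring: color 1: [1, 6, 7, 9, 10, 13, 28]; color 2: [3, 4, 12, 20, 22, 27, 29]; color 3: [18].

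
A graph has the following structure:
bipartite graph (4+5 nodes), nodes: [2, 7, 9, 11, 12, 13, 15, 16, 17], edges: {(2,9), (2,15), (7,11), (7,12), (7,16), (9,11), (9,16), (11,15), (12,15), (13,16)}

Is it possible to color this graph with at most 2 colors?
A valid 2-coloring: color 1: [2, 11, 12, 16, 17]; color 2: [7, 9, 13, 15].
(χ(G) = 2 ≤ 2.)

Yes, G is 2-colorable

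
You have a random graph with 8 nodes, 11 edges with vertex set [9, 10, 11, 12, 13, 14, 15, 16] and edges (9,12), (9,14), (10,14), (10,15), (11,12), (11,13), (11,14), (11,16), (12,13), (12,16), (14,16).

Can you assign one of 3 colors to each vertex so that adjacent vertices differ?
A valid 3-coloring: color 1: [12, 14, 15]; color 2: [9, 10, 11]; color 3: [13, 16].
(χ(G) = 3 ≤ 3.)

Yes, G is 3-colorable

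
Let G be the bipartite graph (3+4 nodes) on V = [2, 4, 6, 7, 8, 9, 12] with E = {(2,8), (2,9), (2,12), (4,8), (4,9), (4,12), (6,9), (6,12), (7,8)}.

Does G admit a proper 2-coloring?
Yes, G is 2-colorable

A valid 2-coloring: color 1: [8, 9, 12]; color 2: [2, 4, 6, 7].
(χ(G) = 2 ≤ 2.)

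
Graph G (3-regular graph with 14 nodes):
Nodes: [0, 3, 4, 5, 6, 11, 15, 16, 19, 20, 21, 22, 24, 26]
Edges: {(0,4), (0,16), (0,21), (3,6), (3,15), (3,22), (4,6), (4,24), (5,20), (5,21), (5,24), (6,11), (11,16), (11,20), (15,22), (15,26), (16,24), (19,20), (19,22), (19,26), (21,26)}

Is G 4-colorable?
Yes, G is 4-colorable

A valid 4-coloring: color 1: [0, 5, 6, 22, 26]; color 2: [4, 15, 16, 20, 21]; color 3: [3, 11, 19, 24].
(χ(G) = 3 ≤ 4.)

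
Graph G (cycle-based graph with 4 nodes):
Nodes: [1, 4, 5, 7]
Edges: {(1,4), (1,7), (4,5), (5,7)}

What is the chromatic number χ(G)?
χ(G) = 2

Clique number ω(G) = 2 (lower bound: χ ≥ ω).
The graph is bipartite (no odd cycle), so 2 colors suffice: χ(G) = 2.
A valid 2-coloring: color 1: [4, 7]; color 2: [1, 5].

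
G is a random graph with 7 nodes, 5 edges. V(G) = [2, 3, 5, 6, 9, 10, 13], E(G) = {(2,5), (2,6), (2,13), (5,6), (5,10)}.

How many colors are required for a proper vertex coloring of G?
Clique number ω(G) = 3 (lower bound: χ ≥ ω).
The clique on [2, 5, 6] has size 3, forcing χ ≥ 3, and the coloring below uses 3 colors, so χ(G) = 3.
A valid 3-coloring: color 1: [2, 3, 9, 10]; color 2: [5, 13]; color 3: [6].

χ(G) = 3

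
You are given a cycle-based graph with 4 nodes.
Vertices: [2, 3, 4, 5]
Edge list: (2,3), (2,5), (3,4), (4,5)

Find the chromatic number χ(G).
χ(G) = 2

Clique number ω(G) = 2 (lower bound: χ ≥ ω).
The graph is bipartite (no odd cycle), so 2 colors suffice: χ(G) = 2.
A valid 2-coloring: color 1: [3, 5]; color 2: [2, 4].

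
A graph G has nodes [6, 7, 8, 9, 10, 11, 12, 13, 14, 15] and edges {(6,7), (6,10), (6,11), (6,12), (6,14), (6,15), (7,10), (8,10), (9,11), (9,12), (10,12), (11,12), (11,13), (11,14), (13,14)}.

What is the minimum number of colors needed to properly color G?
Clique number ω(G) = 3 (lower bound: χ ≥ ω).
The clique on [9, 11, 12] has size 3, forcing χ ≥ 3, and the coloring below uses 3 colors, so χ(G) = 3.
A valid 3-coloring: color 1: [6, 8, 9, 13]; color 2: [10, 11, 15]; color 3: [7, 12, 14].

χ(G) = 3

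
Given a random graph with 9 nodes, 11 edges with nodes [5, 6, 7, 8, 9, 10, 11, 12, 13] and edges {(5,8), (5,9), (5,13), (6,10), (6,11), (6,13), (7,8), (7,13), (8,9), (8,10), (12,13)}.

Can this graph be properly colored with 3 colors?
A valid 3-coloring: color 1: [8, 11, 13]; color 2: [5, 6, 7, 12]; color 3: [9, 10].
(χ(G) = 3 ≤ 3.)

Yes, G is 3-colorable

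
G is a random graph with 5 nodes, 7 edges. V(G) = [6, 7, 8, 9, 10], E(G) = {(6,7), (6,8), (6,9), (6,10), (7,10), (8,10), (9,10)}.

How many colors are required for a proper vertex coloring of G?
Clique number ω(G) = 3 (lower bound: χ ≥ ω).
The clique on [6, 8, 10] has size 3, forcing χ ≥ 3, and the coloring below uses 3 colors, so χ(G) = 3.
A valid 3-coloring: color 1: [6]; color 2: [10]; color 3: [7, 8, 9].

χ(G) = 3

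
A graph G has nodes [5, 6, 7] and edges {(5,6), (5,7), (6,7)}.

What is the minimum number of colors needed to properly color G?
χ(G) = 3

Clique number ω(G) = 3 (lower bound: χ ≥ ω).
The clique on [5, 6, 7] has size 3, forcing χ ≥ 3, and the coloring below uses 3 colors, so χ(G) = 3.
A valid 3-coloring: color 1: [5]; color 2: [7]; color 3: [6].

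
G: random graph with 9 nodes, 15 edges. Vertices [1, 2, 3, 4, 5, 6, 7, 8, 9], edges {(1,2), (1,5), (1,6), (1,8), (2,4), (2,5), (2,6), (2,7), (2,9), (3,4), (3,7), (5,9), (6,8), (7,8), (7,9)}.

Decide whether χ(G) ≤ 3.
A valid 3-coloring: color 1: [2, 3, 8]; color 2: [4, 5, 6, 7]; color 3: [1, 9].
(χ(G) = 3 ≤ 3.)

Yes, G is 3-colorable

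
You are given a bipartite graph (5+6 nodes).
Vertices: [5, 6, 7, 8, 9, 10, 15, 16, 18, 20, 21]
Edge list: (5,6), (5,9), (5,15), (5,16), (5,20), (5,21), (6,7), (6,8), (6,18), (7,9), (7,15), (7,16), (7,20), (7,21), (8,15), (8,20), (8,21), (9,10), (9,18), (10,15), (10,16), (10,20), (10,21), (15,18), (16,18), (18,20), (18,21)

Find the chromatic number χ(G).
Clique number ω(G) = 2 (lower bound: χ ≥ ω).
The graph is bipartite (no odd cycle), so 2 colors suffice: χ(G) = 2.
A valid 2-coloring: color 1: [5, 7, 8, 10, 18]; color 2: [6, 9, 15, 16, 20, 21].

χ(G) = 2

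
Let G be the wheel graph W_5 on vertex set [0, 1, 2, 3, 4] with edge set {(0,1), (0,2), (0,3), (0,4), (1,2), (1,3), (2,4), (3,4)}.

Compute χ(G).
Clique number ω(G) = 3 (lower bound: χ ≥ ω).
The clique on [0, 1, 2] has size 3, forcing χ ≥ 3, and the coloring below uses 3 colors, so χ(G) = 3.
A valid 3-coloring: color 1: [0]; color 2: [1, 4]; color 3: [2, 3].

χ(G) = 3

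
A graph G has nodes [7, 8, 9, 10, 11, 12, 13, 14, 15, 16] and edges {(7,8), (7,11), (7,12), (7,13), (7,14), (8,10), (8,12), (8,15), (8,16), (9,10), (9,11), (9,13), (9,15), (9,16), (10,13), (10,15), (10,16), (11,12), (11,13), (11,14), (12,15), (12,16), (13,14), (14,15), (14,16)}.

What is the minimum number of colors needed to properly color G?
χ(G) = 4

Clique number ω(G) = 4 (lower bound: χ ≥ ω).
The clique on [7, 11, 13, 14] has size 4, forcing χ ≥ 4, and the coloring below uses 4 colors, so χ(G) = 4.
A valid 4-coloring: color 1: [8, 11]; color 2: [9, 12, 14]; color 3: [7, 10]; color 4: [13, 15, 16].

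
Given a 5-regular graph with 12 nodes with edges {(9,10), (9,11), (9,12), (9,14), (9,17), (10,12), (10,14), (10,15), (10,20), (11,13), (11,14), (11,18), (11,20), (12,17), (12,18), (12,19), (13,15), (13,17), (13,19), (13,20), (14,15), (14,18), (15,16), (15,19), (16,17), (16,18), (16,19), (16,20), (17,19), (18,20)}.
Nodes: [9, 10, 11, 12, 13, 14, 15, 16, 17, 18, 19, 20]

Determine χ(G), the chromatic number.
χ(G) = 4

Clique number ω(G) = 3 (lower bound: χ ≥ ω).
Suppose a proper 3-coloring c exists. The clique [9, 10, 12] takes 3 distinct colors; by symmetry let c(9) = 1, c(10) = 2, c(12) = 3.
- Vertex 14: neighbors [9, 10] already have colors [1, 2] ⇒ c(14) = 3.
- Vertex 11: neighbors [9, 14] already have colors [1, 3] ⇒ c(11) = 2.
- Vertex 15: neighbors [10, 14] already have colors [2, 3] ⇒ c(15) = 1.
- Vertex 13: neighbors [15, 11] already have colors [1, 2] ⇒ c(13) = 3.
- Vertex 17: neighbors [9, 12] already have colors [1, 3] ⇒ c(17) = 2.
- Vertex 19: neighbors [15, 17, 12] already have colors [1, 2, 3] — all 3 colors blocked. Contradiction.
The forced assignments end in a contradiction, so G has no proper 3-coloring (χ ≥ 4).
The coloring below uses 4 colors, so χ(G) = 4.
A valid 4-coloring: color 1: [11, 15, 17]; color 2: [10, 13, 18]; color 3: [9, 19, 20]; color 4: [12, 14, 16].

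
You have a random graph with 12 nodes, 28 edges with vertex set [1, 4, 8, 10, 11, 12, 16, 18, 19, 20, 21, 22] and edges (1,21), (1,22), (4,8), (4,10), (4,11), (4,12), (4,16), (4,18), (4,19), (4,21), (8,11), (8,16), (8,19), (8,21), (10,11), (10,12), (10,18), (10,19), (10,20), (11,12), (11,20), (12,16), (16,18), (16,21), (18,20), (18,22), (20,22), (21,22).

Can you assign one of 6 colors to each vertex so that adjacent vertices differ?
A valid 6-coloring: color 1: [1, 4, 20]; color 2: [10, 16, 22]; color 3: [11, 18, 19, 21]; color 4: [8, 12].
(χ(G) = 4 ≤ 6.)

Yes, G is 6-colorable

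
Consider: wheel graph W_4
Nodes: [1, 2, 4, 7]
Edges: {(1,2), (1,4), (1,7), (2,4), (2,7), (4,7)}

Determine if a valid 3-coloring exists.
No, G is not 3-colorable

The clique on vertices [1, 2, 4, 7] has size 4 > 3, so it alone needs 4 colors.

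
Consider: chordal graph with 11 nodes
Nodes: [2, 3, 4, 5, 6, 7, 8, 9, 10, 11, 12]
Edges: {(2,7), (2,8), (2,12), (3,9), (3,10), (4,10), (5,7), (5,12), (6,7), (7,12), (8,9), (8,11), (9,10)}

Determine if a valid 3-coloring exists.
A valid 3-coloring: color 1: [7, 8, 10]; color 2: [2, 4, 5, 6, 9, 11]; color 3: [3, 12].
(χ(G) = 3 ≤ 3.)

Yes, G is 3-colorable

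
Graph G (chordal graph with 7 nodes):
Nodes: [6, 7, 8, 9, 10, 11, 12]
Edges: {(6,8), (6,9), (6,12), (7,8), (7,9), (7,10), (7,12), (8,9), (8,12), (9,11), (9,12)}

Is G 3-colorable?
No, G is not 3-colorable

The clique on vertices [6, 8, 9, 12] has size 4 > 3, so it alone needs 4 colors.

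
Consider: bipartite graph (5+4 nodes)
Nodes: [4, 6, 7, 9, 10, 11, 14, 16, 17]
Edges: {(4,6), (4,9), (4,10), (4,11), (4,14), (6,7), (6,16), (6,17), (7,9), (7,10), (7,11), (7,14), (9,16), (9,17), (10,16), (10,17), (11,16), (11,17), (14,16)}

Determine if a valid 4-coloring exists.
Yes, G is 4-colorable

A valid 4-coloring: color 1: [4, 7, 16, 17]; color 2: [6, 9, 10, 11, 14].
(χ(G) = 2 ≤ 4.)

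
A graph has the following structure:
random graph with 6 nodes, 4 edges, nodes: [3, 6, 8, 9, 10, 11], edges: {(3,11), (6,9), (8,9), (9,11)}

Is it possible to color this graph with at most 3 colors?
Yes, G is 3-colorable

A valid 3-coloring: color 1: [3, 9, 10]; color 2: [6, 8, 11].
(χ(G) = 2 ≤ 3.)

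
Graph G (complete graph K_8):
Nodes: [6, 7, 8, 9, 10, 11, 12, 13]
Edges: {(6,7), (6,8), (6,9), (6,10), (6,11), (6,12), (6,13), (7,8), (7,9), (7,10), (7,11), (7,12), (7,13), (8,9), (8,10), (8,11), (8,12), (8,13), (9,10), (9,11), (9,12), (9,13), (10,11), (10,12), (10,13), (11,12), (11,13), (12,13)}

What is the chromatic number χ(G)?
Clique number ω(G) = 8 (lower bound: χ ≥ ω).
The clique on [6, 7, 8, 9, 10, 11, 12, 13] has size 8, forcing χ ≥ 8, and the coloring below uses 8 colors, so χ(G) = 8.
A valid 8-coloring: color 1: [10]; color 2: [11]; color 3: [9]; color 4: [13]; color 5: [7]; color 6: [6]; color 7: [8]; color 8: [12].

χ(G) = 8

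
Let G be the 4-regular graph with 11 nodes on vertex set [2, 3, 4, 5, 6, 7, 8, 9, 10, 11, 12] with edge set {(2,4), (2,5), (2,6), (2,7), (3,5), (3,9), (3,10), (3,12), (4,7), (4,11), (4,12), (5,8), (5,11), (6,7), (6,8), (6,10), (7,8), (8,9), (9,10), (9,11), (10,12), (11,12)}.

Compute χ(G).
Clique number ω(G) = 3 (lower bound: χ ≥ ω).
The clique on [2, 4, 7] has size 3, forcing χ ≥ 3, and the coloring below uses 3 colors, so χ(G) = 3.
A valid 3-coloring: color 1: [5, 7, 9, 12]; color 2: [3, 4, 6]; color 3: [2, 8, 10, 11].

χ(G) = 3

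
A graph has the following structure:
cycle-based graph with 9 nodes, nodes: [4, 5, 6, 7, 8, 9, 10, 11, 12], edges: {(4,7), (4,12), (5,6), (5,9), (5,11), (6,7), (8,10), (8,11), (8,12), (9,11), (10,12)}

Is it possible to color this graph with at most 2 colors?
The clique on vertices [5, 9, 11] has size 3 > 2, so it alone needs 3 colors.

No, G is not 2-colorable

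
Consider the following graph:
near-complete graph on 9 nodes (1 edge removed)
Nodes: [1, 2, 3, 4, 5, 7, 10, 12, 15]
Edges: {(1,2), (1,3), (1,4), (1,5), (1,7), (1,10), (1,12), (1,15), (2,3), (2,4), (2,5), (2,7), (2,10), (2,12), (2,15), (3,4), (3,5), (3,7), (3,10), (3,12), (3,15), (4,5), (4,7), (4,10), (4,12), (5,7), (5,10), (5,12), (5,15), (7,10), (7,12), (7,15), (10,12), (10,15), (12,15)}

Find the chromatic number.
Clique number ω(G) = 8 (lower bound: χ ≥ ω).
The clique on [1, 2, 3, 4, 5, 7, 10, 12] has size 8, forcing χ ≥ 8, and the coloring below uses 8 colors, so χ(G) = 8.
A valid 8-coloring: color 1: [3]; color 2: [7]; color 3: [2]; color 4: [5]; color 5: [10]; color 6: [1]; color 7: [12]; color 8: [4, 15].

χ(G) = 8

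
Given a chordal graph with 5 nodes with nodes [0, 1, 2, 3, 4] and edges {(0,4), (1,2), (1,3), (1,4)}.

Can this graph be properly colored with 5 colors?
Yes, G is 5-colorable

A valid 5-coloring: color 1: [0, 1]; color 2: [2, 3, 4].
(χ(G) = 2 ≤ 5.)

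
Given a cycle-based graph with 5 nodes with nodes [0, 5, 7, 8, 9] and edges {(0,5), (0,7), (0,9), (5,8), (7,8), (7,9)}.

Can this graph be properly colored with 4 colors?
A valid 4-coloring: color 1: [0, 8]; color 2: [5, 7]; color 3: [9].
(χ(G) = 3 ≤ 4.)

Yes, G is 4-colorable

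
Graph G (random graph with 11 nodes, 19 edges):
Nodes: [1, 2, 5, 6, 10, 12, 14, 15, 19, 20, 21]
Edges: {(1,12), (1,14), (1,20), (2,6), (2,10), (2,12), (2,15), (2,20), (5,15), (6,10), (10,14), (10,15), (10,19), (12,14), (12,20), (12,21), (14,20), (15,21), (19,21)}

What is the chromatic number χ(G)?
χ(G) = 4

Clique number ω(G) = 4 (lower bound: χ ≥ ω).
The clique on [1, 12, 14, 20] has size 4, forcing χ ≥ 4, and the coloring below uses 4 colors, so χ(G) = 4.
A valid 4-coloring: color 1: [5, 10, 12]; color 2: [2, 14, 21]; color 3: [6, 15, 19, 20]; color 4: [1].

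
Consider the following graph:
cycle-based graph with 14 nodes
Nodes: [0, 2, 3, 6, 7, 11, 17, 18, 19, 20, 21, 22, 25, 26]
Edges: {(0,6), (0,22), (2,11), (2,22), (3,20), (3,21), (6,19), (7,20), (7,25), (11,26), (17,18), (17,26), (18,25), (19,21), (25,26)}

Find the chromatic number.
Clique number ω(G) = 2 (lower bound: χ ≥ ω).
The graph is bipartite (no odd cycle), so 2 colors suffice: χ(G) = 2.
A valid 2-coloring: color 1: [6, 11, 17, 20, 21, 22, 25]; color 2: [0, 2, 3, 7, 18, 19, 26].

χ(G) = 2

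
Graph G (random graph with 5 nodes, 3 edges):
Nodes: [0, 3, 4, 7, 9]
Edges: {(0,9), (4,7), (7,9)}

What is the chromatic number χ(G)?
Clique number ω(G) = 2 (lower bound: χ ≥ ω).
The graph is bipartite (no odd cycle), so 2 colors suffice: χ(G) = 2.
A valid 2-coloring: color 1: [0, 3, 7]; color 2: [4, 9].

χ(G) = 2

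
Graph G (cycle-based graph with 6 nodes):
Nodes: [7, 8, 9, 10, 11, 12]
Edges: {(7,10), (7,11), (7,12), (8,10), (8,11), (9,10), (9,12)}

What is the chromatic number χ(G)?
Clique number ω(G) = 2 (lower bound: χ ≥ ω).
The graph is bipartite (no odd cycle), so 2 colors suffice: χ(G) = 2.
A valid 2-coloring: color 1: [10, 11, 12]; color 2: [7, 8, 9].

χ(G) = 2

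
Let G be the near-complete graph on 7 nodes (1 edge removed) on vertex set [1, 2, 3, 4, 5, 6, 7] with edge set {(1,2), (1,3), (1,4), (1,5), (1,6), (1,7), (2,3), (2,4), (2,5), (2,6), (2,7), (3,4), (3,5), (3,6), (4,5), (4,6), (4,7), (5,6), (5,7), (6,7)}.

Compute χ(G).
Clique number ω(G) = 6 (lower bound: χ ≥ ω).
The clique on [1, 2, 3, 4, 5, 6] has size 6, forcing χ ≥ 6, and the coloring below uses 6 colors, so χ(G) = 6.
A valid 6-coloring: color 1: [4]; color 2: [1]; color 3: [2]; color 4: [6]; color 5: [5]; color 6: [3, 7].

χ(G) = 6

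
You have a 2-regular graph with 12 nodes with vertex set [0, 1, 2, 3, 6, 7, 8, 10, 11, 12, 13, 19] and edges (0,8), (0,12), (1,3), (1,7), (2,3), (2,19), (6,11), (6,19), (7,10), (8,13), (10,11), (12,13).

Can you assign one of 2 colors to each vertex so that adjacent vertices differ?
Yes, G is 2-colorable

A valid 2-coloring: color 1: [1, 2, 6, 8, 10, 12]; color 2: [0, 3, 7, 11, 13, 19].
(χ(G) = 2 ≤ 2.)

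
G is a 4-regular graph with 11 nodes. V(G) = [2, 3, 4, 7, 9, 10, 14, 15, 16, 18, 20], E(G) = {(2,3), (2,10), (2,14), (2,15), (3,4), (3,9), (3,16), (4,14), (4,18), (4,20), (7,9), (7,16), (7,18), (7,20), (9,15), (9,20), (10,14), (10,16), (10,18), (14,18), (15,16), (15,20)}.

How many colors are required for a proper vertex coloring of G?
Clique number ω(G) = 3 (lower bound: χ ≥ ω).
The clique on [2, 10, 14] has size 3, forcing χ ≥ 3, and the coloring below uses 3 colors, so χ(G) = 3.
A valid 3-coloring: color 1: [3, 7, 14, 15]; color 2: [2, 16, 18, 20]; color 3: [4, 9, 10].

χ(G) = 3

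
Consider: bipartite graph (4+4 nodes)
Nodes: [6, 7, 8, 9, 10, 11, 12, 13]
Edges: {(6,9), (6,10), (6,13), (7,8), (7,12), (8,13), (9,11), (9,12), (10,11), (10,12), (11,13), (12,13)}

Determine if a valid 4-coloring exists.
A valid 4-coloring: color 1: [6, 8, 11, 12]; color 2: [7, 9, 10, 13].
(χ(G) = 2 ≤ 4.)

Yes, G is 4-colorable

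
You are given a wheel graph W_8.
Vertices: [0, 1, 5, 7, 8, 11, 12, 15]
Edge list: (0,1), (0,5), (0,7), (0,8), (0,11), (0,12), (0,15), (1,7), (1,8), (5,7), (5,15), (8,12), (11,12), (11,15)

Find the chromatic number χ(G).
Clique number ω(G) = 3 (lower bound: χ ≥ ω).
Odd cycle [7, 1, 8, 12, 11, 15, 5] needs 3 colors (χ ≥ 3).
Vertex 0 is adjacent to every vertex of [1, 5, 7, 8, 11, 12, 15], which already need 3 colors among themselves, so 0 needs a new color (χ ≥ 4).
The coloring below uses 4 colors, so χ(G) = 4.
A valid 4-coloring: color 1: [0]; color 2: [7, 8, 15]; color 3: [1, 5, 12]; color 4: [11].

χ(G) = 4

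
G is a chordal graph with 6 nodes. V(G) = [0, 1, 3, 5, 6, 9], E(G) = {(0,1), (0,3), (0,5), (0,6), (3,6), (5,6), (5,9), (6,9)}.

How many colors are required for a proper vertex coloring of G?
Clique number ω(G) = 3 (lower bound: χ ≥ ω).
The clique on [0, 3, 6] has size 3, forcing χ ≥ 3, and the coloring below uses 3 colors, so χ(G) = 3.
A valid 3-coloring: color 1: [1, 6]; color 2: [0, 9]; color 3: [3, 5].

χ(G) = 3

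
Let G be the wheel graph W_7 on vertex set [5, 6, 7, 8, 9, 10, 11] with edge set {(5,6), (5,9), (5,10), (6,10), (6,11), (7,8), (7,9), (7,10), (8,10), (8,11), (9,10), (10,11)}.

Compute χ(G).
Clique number ω(G) = 3 (lower bound: χ ≥ ω).
The clique on [8, 10, 11] has size 3, forcing χ ≥ 3, and the coloring below uses 3 colors, so χ(G) = 3.
A valid 3-coloring: color 1: [10]; color 2: [5, 7, 11]; color 3: [6, 8, 9].

χ(G) = 3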